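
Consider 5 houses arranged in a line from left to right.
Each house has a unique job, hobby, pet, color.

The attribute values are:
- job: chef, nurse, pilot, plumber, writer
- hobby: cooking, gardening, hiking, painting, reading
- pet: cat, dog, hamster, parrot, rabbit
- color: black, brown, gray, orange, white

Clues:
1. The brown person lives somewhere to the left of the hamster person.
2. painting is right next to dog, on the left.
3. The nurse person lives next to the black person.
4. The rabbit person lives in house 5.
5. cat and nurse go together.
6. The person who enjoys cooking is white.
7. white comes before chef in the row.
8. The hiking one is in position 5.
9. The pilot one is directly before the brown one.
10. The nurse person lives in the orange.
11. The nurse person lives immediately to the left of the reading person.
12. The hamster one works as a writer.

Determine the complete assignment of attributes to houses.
Solution:

House | Job | Hobby | Pet | Color
---------------------------------
  1   | nurse | painting | cat | orange
  2   | pilot | reading | dog | black
  3   | plumber | gardening | parrot | brown
  4   | writer | cooking | hamster | white
  5   | chef | hiking | rabbit | gray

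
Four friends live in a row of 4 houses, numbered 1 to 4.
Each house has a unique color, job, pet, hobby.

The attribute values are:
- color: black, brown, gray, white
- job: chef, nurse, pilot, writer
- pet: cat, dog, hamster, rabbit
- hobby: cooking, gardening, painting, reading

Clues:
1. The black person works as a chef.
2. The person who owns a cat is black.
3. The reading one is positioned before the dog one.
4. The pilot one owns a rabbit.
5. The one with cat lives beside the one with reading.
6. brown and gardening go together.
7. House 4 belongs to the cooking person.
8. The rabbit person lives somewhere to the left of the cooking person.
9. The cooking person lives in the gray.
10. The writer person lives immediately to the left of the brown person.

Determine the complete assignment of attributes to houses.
Solution:

House | Color | Job | Pet | Hobby
---------------------------------
  1   | black | chef | cat | painting
  2   | white | writer | hamster | reading
  3   | brown | pilot | rabbit | gardening
  4   | gray | nurse | dog | cooking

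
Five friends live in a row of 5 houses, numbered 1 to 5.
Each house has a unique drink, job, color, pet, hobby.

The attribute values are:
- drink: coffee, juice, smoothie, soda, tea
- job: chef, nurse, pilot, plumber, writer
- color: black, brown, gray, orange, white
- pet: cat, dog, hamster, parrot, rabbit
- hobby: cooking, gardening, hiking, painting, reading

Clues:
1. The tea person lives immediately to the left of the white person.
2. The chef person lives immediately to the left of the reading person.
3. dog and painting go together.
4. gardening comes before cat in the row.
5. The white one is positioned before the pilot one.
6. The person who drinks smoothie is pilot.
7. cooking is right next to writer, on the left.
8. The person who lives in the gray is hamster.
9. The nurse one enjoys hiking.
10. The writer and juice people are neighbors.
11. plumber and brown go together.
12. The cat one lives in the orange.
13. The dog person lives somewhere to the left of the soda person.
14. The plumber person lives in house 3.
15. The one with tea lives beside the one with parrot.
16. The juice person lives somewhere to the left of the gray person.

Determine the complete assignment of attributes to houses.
Solution:

House | Drink | Job | Color | Pet | Hobby
-----------------------------------------
  1   | tea | chef | black | rabbit | cooking
  2   | coffee | writer | white | parrot | reading
  3   | juice | plumber | brown | dog | painting
  4   | smoothie | pilot | gray | hamster | gardening
  5   | soda | nurse | orange | cat | hiking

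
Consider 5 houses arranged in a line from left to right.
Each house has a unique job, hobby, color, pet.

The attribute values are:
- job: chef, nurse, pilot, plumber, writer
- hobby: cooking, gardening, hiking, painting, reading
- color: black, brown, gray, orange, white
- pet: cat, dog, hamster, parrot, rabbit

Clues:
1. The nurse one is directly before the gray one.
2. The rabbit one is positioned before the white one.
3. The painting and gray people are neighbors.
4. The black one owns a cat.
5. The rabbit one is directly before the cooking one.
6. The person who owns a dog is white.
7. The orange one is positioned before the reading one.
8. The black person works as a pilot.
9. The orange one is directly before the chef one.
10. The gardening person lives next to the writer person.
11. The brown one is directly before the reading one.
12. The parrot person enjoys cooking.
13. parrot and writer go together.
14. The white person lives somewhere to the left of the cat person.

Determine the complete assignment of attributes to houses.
Solution:

House | Job | Hobby | Color | Pet
---------------------------------
  1   | nurse | painting | orange | hamster
  2   | chef | gardening | gray | rabbit
  3   | writer | cooking | brown | parrot
  4   | plumber | reading | white | dog
  5   | pilot | hiking | black | cat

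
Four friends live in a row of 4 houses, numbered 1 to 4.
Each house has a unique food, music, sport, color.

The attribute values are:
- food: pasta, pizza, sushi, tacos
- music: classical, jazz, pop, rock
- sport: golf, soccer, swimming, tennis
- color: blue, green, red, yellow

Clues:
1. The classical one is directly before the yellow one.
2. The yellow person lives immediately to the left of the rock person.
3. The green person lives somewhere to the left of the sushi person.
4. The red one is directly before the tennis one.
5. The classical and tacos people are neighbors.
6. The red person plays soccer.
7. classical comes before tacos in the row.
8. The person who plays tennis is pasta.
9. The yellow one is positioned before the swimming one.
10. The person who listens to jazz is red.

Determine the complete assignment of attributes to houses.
Solution:

House | Food | Music | Sport | Color
------------------------------------
  1   | pizza | jazz | soccer | red
  2   | pasta | classical | tennis | green
  3   | tacos | pop | golf | yellow
  4   | sushi | rock | swimming | blue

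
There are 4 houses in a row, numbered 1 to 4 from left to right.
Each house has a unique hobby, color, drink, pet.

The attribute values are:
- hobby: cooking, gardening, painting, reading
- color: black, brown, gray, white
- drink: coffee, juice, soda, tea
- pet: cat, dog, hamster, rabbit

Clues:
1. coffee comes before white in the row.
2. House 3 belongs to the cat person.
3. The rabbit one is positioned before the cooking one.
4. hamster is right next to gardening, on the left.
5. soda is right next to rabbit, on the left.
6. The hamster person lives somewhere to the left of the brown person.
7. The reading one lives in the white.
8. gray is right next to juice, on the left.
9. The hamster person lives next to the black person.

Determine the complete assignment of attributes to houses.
Solution:

House | Hobby | Color | Drink | Pet
-----------------------------------
  1   | painting | gray | soda | hamster
  2   | gardening | black | juice | rabbit
  3   | cooking | brown | coffee | cat
  4   | reading | white | tea | dog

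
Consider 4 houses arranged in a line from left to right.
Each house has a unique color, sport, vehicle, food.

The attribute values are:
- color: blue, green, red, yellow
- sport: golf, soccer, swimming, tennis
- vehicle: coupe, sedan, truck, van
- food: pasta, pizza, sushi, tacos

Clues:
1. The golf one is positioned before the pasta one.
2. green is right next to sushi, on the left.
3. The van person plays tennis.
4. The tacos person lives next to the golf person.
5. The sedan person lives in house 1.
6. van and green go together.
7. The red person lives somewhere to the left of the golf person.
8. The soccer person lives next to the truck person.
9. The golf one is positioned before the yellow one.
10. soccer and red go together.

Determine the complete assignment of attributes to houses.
Solution:

House | Color | Sport | Vehicle | Food
--------------------------------------
  1   | red | soccer | sedan | tacos
  2   | blue | golf | truck | pizza
  3   | green | tennis | van | pasta
  4   | yellow | swimming | coupe | sushi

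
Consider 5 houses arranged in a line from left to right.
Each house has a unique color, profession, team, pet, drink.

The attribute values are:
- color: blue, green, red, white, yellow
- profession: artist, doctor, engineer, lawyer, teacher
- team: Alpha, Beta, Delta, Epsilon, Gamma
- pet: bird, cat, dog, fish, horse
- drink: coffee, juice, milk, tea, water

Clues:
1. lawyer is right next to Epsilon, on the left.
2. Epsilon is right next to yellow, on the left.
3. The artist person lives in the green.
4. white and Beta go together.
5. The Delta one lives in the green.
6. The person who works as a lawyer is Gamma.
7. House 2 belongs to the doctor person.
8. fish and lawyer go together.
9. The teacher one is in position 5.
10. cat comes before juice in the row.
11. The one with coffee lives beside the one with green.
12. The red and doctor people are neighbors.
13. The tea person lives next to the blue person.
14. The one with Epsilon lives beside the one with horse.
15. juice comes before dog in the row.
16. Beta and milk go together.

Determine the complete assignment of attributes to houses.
Solution:

House | Color | Profession | Team | Pet | Drink
-----------------------------------------------
  1   | red | lawyer | Gamma | fish | tea
  2   | blue | doctor | Epsilon | cat | water
  3   | yellow | engineer | Alpha | horse | coffee
  4   | green | artist | Delta | bird | juice
  5   | white | teacher | Beta | dog | milk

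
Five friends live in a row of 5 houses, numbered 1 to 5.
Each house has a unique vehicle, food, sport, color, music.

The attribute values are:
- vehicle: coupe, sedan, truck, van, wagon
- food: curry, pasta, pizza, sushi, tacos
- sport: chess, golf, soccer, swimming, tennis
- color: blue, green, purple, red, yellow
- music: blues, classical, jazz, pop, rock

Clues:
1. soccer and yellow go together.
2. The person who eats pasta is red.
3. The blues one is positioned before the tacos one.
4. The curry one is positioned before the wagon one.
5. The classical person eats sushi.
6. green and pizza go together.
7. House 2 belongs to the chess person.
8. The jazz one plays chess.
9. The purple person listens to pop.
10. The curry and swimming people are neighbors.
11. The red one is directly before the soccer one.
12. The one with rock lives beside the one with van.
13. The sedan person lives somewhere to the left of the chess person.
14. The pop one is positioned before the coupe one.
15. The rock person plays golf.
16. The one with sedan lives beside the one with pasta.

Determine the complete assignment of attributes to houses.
Solution:

House | Vehicle | Food | Sport | Color | Music
----------------------------------------------
  1   | sedan | pizza | golf | green | rock
  2   | van | pasta | chess | red | jazz
  3   | truck | curry | soccer | yellow | blues
  4   | wagon | tacos | swimming | purple | pop
  5   | coupe | sushi | tennis | blue | classical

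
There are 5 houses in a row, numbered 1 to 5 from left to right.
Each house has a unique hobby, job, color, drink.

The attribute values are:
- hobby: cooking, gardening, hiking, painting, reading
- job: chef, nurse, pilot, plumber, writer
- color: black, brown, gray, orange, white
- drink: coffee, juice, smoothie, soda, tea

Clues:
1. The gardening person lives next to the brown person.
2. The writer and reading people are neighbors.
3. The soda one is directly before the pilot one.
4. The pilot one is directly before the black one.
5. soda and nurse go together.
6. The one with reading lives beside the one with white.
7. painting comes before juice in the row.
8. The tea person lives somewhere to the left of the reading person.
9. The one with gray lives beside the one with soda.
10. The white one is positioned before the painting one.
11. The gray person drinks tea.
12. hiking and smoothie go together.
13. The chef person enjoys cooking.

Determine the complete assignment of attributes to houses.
Solution:

House | Hobby | Job | Color | Drink
-----------------------------------
  1   | gardening | writer | gray | tea
  2   | reading | nurse | brown | soda
  3   | hiking | pilot | white | smoothie
  4   | painting | plumber | black | coffee
  5   | cooking | chef | orange | juice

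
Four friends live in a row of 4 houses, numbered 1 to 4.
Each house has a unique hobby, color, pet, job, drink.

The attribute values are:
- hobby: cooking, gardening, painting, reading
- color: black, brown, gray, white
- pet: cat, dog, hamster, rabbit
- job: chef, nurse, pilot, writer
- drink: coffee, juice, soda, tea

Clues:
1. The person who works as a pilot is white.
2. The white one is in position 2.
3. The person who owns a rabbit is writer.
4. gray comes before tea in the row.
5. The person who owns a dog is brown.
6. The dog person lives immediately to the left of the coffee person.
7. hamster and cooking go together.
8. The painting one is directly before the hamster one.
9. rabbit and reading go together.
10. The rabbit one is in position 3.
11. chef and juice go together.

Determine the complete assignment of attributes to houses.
Solution:

House | Hobby | Color | Pet | Job | Drink
-----------------------------------------
  1   | painting | brown | dog | chef | juice
  2   | cooking | white | hamster | pilot | coffee
  3   | reading | gray | rabbit | writer | soda
  4   | gardening | black | cat | nurse | tea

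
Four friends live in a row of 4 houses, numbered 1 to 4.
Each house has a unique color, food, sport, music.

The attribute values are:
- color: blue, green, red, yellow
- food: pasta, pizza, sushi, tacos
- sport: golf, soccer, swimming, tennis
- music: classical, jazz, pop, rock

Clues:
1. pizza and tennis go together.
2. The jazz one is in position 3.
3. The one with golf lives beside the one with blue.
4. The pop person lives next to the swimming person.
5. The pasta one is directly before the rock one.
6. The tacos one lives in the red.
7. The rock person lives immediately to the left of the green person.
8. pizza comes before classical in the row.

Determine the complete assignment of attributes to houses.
Solution:

House | Color | Food | Sport | Music
------------------------------------
  1   | yellow | pasta | golf | pop
  2   | blue | sushi | swimming | rock
  3   | green | pizza | tennis | jazz
  4   | red | tacos | soccer | classical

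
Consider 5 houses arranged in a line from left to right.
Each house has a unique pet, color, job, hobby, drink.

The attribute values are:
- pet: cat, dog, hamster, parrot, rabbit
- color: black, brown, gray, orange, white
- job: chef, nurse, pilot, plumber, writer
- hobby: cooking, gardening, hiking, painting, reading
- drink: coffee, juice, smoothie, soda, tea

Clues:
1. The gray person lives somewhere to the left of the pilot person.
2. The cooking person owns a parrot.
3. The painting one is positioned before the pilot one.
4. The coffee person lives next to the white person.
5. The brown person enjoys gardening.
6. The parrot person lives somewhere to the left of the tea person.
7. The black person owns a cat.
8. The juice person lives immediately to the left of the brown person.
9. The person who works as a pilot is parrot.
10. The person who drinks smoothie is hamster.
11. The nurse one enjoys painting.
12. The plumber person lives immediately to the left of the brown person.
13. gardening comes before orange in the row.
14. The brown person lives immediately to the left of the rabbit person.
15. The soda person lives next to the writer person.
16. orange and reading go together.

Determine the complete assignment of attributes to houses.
Solution:

House | Pet | Color | Job | Hobby | Drink
-----------------------------------------
  1   | cat | black | plumber | hiking | juice
  2   | hamster | brown | chef | gardening | smoothie
  3   | rabbit | gray | nurse | painting | coffee
  4   | parrot | white | pilot | cooking | soda
  5   | dog | orange | writer | reading | tea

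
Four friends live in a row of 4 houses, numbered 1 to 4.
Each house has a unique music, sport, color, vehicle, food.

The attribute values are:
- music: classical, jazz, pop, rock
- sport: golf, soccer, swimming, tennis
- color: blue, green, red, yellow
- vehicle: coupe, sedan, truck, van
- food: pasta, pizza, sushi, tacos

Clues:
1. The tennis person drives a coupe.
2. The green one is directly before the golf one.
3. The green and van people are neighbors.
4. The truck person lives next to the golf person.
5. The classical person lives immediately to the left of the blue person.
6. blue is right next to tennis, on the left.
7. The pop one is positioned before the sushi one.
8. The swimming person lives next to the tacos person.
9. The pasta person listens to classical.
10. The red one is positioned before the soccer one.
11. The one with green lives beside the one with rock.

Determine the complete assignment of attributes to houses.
Solution:

House | Music | Sport | Color | Vehicle | Food
----------------------------------------------
  1   | classical | swimming | green | truck | pasta
  2   | rock | golf | blue | van | tacos
  3   | pop | tennis | red | coupe | pizza
  4   | jazz | soccer | yellow | sedan | sushi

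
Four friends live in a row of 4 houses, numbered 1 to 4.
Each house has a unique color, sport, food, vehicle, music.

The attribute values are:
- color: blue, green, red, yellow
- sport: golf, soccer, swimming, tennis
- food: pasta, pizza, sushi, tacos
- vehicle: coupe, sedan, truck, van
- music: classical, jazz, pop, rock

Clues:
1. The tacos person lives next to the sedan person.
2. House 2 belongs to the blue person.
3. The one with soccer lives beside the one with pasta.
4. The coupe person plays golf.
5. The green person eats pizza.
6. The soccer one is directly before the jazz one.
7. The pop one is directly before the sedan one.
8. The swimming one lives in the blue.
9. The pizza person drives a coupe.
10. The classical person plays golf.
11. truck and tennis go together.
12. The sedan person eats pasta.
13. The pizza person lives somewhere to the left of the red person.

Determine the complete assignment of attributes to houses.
Solution:

House | Color | Sport | Food | Vehicle | Music
----------------------------------------------
  1   | yellow | soccer | tacos | van | pop
  2   | blue | swimming | pasta | sedan | jazz
  3   | green | golf | pizza | coupe | classical
  4   | red | tennis | sushi | truck | rock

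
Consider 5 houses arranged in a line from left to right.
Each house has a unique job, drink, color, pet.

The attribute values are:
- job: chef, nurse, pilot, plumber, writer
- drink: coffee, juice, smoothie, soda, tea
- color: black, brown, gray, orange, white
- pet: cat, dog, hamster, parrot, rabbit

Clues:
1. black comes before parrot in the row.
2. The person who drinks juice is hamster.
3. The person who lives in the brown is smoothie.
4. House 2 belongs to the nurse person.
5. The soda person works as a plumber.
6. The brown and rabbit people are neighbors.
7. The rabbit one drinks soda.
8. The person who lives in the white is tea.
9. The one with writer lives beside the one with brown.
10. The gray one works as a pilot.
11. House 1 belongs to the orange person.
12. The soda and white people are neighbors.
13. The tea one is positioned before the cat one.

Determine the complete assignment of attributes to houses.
Solution:

House | Job | Drink | Color | Pet
---------------------------------
  1   | writer | juice | orange | hamster
  2   | nurse | smoothie | brown | dog
  3   | plumber | soda | black | rabbit
  4   | chef | tea | white | parrot
  5   | pilot | coffee | gray | cat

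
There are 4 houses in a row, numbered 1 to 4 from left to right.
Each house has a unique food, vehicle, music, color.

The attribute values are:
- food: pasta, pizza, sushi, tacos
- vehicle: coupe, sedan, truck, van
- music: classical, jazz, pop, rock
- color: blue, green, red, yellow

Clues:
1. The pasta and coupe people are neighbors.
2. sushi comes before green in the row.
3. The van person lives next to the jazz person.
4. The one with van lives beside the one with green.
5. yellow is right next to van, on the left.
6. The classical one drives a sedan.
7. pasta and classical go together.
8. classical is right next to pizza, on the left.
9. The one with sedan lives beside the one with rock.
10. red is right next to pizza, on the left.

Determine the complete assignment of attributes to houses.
Solution:

House | Food | Vehicle | Music | Color
--------------------------------------
  1   | pasta | sedan | classical | red
  2   | pizza | coupe | rock | yellow
  3   | sushi | van | pop | blue
  4   | tacos | truck | jazz | green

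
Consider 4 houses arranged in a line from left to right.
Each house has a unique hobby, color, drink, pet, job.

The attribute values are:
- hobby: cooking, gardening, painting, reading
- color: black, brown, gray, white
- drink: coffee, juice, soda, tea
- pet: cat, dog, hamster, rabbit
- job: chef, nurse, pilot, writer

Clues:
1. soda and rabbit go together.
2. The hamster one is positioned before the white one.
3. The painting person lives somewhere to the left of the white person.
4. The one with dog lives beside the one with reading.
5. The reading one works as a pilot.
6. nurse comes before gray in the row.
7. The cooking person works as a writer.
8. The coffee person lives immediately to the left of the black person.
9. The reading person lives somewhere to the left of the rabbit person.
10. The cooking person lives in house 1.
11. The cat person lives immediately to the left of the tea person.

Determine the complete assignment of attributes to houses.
Solution:

House | Hobby | Color | Drink | Pet | Job
-----------------------------------------
  1   | cooking | brown | coffee | cat | writer
  2   | painting | black | tea | dog | nurse
  3   | reading | gray | juice | hamster | pilot
  4   | gardening | white | soda | rabbit | chef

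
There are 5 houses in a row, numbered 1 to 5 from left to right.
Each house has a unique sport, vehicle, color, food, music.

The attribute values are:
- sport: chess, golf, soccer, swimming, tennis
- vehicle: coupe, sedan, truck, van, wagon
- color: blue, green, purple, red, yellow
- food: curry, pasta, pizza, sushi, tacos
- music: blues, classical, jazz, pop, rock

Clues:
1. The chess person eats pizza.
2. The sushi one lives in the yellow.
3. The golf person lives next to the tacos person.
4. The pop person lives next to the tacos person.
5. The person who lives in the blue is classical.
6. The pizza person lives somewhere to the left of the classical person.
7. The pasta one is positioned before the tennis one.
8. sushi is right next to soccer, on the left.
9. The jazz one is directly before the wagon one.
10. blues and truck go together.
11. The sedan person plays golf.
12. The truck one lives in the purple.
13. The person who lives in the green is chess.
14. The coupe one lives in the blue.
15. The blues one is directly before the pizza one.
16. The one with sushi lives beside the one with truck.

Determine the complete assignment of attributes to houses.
Solution:

House | Sport | Vehicle | Color | Food | Music
----------------------------------------------
  1   | golf | sedan | yellow | sushi | pop
  2   | soccer | truck | purple | tacos | blues
  3   | chess | van | green | pizza | jazz
  4   | swimming | wagon | red | pasta | rock
  5   | tennis | coupe | blue | curry | classical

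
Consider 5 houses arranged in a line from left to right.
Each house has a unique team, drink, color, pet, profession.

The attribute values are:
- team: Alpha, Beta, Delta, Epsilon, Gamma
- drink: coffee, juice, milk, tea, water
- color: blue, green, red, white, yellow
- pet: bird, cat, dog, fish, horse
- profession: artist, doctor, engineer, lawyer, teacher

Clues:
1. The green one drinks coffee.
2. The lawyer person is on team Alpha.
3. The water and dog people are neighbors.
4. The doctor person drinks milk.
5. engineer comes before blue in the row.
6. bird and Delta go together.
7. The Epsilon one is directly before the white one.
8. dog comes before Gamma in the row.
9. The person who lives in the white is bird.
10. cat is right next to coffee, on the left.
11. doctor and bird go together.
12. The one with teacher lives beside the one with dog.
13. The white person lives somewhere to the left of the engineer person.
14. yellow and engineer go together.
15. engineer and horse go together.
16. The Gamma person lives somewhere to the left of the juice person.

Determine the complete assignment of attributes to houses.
Solution:

House | Team | Drink | Color | Pet | Profession
-----------------------------------------------
  1   | Beta | water | red | cat | teacher
  2   | Epsilon | coffee | green | dog | artist
  3   | Delta | milk | white | bird | doctor
  4   | Gamma | tea | yellow | horse | engineer
  5   | Alpha | juice | blue | fish | lawyer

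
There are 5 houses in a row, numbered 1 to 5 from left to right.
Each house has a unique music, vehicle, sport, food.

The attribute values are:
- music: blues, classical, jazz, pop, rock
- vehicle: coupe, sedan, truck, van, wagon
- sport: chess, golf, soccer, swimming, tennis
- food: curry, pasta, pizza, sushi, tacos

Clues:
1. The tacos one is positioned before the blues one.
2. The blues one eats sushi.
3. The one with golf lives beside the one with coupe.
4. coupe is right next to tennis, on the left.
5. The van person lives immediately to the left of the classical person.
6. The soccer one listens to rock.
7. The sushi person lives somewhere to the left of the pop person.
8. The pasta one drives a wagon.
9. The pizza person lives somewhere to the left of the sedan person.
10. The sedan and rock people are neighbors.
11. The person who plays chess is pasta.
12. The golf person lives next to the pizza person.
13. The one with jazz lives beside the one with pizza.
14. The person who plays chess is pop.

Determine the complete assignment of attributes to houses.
Solution:

House | Music | Vehicle | Sport | Food
--------------------------------------
  1   | jazz | van | golf | tacos
  2   | classical | coupe | swimming | pizza
  3   | blues | sedan | tennis | sushi
  4   | rock | truck | soccer | curry
  5   | pop | wagon | chess | pasta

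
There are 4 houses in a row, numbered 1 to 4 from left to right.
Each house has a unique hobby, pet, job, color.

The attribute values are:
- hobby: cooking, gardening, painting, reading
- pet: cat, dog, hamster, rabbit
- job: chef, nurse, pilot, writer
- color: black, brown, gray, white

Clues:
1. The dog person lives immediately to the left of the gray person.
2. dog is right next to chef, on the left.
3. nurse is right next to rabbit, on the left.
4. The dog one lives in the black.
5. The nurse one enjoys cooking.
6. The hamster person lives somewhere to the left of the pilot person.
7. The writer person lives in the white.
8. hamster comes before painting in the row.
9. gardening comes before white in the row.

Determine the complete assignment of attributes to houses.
Solution:

House | Hobby | Pet | Job | Color
---------------------------------
  1   | cooking | dog | nurse | black
  2   | gardening | rabbit | chef | gray
  3   | reading | hamster | writer | white
  4   | painting | cat | pilot | brown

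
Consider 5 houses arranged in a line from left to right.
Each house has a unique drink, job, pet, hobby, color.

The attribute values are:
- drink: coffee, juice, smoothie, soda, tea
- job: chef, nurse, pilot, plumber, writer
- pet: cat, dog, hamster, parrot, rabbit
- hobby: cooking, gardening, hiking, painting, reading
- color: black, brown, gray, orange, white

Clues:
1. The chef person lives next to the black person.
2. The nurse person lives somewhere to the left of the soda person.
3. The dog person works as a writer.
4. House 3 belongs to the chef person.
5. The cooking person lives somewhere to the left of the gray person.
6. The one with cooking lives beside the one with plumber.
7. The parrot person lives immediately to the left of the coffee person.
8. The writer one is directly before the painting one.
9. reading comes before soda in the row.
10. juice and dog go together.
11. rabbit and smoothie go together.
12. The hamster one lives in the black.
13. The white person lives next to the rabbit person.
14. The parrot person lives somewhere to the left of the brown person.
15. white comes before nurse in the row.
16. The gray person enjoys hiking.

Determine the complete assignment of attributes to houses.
Solution:

House | Drink | Job | Pet | Hobby | Color
-----------------------------------------
  1   | juice | writer | dog | cooking | white
  2   | smoothie | plumber | rabbit | painting | orange
  3   | tea | chef | parrot | hiking | gray
  4   | coffee | nurse | hamster | reading | black
  5   | soda | pilot | cat | gardening | brown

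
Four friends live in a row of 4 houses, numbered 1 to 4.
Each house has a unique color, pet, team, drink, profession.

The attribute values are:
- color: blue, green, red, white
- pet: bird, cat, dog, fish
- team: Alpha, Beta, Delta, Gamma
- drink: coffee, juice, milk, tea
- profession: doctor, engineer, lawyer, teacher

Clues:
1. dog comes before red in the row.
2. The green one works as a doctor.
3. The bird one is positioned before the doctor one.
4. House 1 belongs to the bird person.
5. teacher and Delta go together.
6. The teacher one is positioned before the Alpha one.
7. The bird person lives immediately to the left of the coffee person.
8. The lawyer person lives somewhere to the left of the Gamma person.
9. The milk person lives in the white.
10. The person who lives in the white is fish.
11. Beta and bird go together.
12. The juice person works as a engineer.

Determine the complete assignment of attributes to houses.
Solution:

House | Color | Pet | Team | Drink | Profession
-----------------------------------------------
  1   | blue | bird | Beta | tea | lawyer
  2   | green | dog | Gamma | coffee | doctor
  3   | white | fish | Delta | milk | teacher
  4   | red | cat | Alpha | juice | engineer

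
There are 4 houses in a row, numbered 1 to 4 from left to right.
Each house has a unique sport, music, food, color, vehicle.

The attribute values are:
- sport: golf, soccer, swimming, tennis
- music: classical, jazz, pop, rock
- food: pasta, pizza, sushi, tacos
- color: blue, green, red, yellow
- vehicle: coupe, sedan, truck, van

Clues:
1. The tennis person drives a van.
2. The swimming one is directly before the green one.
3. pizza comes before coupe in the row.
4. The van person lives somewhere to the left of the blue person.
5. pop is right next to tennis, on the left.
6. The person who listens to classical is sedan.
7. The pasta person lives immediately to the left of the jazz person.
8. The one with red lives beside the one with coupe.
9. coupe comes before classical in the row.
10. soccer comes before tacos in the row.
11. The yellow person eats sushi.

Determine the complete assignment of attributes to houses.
Solution:

House | Sport | Music | Food | Color | Vehicle
----------------------------------------------
  1   | swimming | rock | pizza | red | truck
  2   | soccer | pop | pasta | green | coupe
  3   | tennis | jazz | sushi | yellow | van
  4   | golf | classical | tacos | blue | sedan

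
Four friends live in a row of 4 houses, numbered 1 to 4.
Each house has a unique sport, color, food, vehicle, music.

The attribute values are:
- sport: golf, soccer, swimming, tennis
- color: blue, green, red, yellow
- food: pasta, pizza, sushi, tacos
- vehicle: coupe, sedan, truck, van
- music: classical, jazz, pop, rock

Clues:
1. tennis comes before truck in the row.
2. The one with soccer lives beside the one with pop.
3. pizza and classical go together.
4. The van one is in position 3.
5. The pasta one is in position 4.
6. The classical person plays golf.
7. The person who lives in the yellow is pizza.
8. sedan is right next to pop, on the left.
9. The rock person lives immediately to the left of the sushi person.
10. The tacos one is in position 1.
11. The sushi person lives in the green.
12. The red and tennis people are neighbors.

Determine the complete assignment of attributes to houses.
Solution:

House | Sport | Color | Food | Vehicle | Music
----------------------------------------------
  1   | soccer | red | tacos | sedan | rock
  2   | tennis | green | sushi | coupe | pop
  3   | golf | yellow | pizza | van | classical
  4   | swimming | blue | pasta | truck | jazz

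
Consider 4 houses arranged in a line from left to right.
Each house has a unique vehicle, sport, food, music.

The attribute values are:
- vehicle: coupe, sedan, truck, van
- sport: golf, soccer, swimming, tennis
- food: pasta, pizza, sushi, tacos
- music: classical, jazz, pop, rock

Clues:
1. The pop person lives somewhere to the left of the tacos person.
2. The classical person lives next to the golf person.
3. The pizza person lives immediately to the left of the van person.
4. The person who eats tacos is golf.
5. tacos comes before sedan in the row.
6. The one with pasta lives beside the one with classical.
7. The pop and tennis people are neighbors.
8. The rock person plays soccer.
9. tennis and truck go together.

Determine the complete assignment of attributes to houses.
Solution:

House | Vehicle | Sport | Food | Music
--------------------------------------
  1   | coupe | swimming | pasta | pop
  2   | truck | tennis | pizza | classical
  3   | van | golf | tacos | jazz
  4   | sedan | soccer | sushi | rock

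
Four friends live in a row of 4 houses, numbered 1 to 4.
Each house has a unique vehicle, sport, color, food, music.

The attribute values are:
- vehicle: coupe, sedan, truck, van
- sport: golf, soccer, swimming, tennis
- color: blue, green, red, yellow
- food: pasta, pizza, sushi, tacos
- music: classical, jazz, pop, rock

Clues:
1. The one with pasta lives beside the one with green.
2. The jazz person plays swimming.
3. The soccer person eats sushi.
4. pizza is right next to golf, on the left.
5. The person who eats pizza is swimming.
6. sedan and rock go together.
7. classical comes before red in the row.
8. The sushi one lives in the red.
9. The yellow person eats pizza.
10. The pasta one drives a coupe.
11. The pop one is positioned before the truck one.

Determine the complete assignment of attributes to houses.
Solution:

House | Vehicle | Sport | Color | Food | Music
----------------------------------------------
  1   | van | swimming | yellow | pizza | jazz
  2   | coupe | golf | blue | pasta | pop
  3   | truck | tennis | green | tacos | classical
  4   | sedan | soccer | red | sushi | rock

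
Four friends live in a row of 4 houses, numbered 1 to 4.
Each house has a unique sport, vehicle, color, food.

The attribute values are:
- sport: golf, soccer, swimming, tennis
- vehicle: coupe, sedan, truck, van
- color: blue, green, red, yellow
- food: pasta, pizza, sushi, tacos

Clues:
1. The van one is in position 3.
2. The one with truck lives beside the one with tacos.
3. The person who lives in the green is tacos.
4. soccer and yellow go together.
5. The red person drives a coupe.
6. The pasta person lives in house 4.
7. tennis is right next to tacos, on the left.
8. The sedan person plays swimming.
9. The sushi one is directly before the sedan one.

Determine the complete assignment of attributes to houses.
Solution:

House | Sport | Vehicle | Color | Food
--------------------------------------
  1   | tennis | truck | blue | sushi
  2   | swimming | sedan | green | tacos
  3   | soccer | van | yellow | pizza
  4   | golf | coupe | red | pasta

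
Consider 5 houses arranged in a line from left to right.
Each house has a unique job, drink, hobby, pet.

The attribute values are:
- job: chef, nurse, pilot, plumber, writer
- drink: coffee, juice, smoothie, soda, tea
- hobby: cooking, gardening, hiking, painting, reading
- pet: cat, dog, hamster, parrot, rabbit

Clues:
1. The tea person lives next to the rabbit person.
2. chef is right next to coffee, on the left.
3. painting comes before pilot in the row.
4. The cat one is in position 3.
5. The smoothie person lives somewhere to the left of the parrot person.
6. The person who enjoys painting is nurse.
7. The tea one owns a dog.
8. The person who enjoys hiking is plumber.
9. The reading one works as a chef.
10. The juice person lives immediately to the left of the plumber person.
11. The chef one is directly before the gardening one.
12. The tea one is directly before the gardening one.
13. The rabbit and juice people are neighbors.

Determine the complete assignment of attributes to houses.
Solution:

House | Job | Drink | Hobby | Pet
---------------------------------
  1   | chef | tea | reading | dog
  2   | writer | coffee | gardening | rabbit
  3   | nurse | juice | painting | cat
  4   | plumber | smoothie | hiking | hamster
  5   | pilot | soda | cooking | parrot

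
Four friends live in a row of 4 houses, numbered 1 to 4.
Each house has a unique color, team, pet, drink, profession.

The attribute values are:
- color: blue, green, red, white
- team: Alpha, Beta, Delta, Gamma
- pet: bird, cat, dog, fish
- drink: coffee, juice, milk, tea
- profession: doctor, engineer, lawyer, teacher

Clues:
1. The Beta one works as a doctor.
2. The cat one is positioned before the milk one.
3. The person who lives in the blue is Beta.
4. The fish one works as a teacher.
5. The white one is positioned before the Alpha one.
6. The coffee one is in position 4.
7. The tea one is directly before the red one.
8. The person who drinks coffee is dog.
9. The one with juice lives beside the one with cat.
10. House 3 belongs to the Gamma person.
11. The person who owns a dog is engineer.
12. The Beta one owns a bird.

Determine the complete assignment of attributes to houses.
Solution:

House | Color | Team | Pet | Drink | Profession
-----------------------------------------------
  1   | blue | Beta | bird | juice | doctor
  2   | white | Delta | cat | tea | lawyer
  3   | red | Gamma | fish | milk | teacher
  4   | green | Alpha | dog | coffee | engineer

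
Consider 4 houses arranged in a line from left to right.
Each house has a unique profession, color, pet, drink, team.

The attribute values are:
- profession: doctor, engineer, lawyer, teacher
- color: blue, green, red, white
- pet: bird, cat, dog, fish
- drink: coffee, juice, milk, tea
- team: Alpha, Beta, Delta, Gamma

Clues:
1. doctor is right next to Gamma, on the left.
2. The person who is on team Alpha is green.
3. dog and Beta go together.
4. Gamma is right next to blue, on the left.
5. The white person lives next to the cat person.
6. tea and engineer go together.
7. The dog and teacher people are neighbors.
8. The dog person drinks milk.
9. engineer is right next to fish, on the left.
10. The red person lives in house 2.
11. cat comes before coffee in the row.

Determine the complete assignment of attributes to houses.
Solution:

House | Profession | Color | Pet | Drink | Team
-----------------------------------------------
  1   | doctor | white | dog | milk | Beta
  2   | teacher | red | cat | juice | Gamma
  3   | engineer | blue | bird | tea | Delta
  4   | lawyer | green | fish | coffee | Alpha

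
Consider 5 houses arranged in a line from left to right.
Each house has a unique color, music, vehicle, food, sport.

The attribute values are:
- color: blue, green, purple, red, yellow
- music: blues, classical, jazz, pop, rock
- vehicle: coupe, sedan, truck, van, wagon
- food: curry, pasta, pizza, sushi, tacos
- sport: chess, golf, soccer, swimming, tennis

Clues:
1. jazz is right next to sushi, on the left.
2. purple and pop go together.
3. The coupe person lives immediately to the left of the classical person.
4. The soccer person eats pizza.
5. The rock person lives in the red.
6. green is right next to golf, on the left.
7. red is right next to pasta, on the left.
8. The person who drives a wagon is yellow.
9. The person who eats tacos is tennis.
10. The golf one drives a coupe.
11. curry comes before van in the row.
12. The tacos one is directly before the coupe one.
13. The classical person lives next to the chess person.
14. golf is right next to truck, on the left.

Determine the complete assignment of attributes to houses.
Solution:

House | Color | Music | Vehicle | Food | Sport
----------------------------------------------
  1   | green | jazz | sedan | tacos | tennis
  2   | red | rock | coupe | sushi | golf
  3   | blue | classical | truck | pasta | swimming
  4   | yellow | blues | wagon | curry | chess
  5   | purple | pop | van | pizza | soccer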